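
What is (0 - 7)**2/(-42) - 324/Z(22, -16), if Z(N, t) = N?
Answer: -1049/66 ≈ -15.894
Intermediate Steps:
(0 - 7)**2/(-42) - 324/Z(22, -16) = (0 - 7)**2/(-42) - 324/22 = (-7)**2*(-1/42) - 324*1/22 = 49*(-1/42) - 162/11 = -7/6 - 162/11 = -1049/66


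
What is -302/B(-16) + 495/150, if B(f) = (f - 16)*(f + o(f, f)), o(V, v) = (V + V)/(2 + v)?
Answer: 20059/7680 ≈ 2.6118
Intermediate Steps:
o(V, v) = 2*V/(2 + v) (o(V, v) = (2*V)/(2 + v) = 2*V/(2 + v))
B(f) = (-16 + f)*(f + 2*f/(2 + f)) (B(f) = (f - 16)*(f + 2*f/(2 + f)) = (-16 + f)*(f + 2*f/(2 + f)))
-302/B(-16) + 495/150 = -302*(-(2 - 16)/(16*(-64 + (-16)**2 - 12*(-16)))) + 495/150 = -302*7/(8*(-64 + 256 + 192)) + 495*(1/150) = -302/((-16*(-1/14)*384)) + 33/10 = -302/3072/7 + 33/10 = -302*7/3072 + 33/10 = -1057/1536 + 33/10 = 20059/7680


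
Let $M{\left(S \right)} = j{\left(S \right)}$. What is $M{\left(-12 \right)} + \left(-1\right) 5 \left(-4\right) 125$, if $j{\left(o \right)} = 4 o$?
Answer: $2452$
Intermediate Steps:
$M{\left(S \right)} = 4 S$
$M{\left(-12 \right)} + \left(-1\right) 5 \left(-4\right) 125 = 4 \left(-12\right) + \left(-1\right) 5 \left(-4\right) 125 = -48 + \left(-5\right) \left(-4\right) 125 = -48 + 20 \cdot 125 = -48 + 2500 = 2452$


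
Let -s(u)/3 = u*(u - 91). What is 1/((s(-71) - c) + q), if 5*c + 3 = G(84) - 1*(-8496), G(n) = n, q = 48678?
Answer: 5/62283 ≈ 8.0279e-5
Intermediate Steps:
s(u) = -3*u*(-91 + u) (s(u) = -3*u*(u - 91) = -3*u*(-91 + u))
c = 8577/5 (c = -3/5 + (84 - 1*(-8496))/5 = -3/5 + (84 + 8496)/5 = -3/5 + (1/5)*8580 = -3/5 + 1716 = 8577/5 ≈ 1715.4)
1/((s(-71) - c) + q) = 1/((3*(-71)*(91 - 1*(-71)) - 1*8577/5) + 48678) = 1/((3*(-71)*(91 + 71) - 8577/5) + 48678) = 1/((3*(-71)*162 - 8577/5) + 48678) = 1/((-34506 - 8577/5) + 48678) = 1/(-181107/5 + 48678) = 1/(62283/5) = 5/62283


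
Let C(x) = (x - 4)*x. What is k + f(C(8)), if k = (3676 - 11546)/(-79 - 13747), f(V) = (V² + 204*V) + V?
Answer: 52432127/6913 ≈ 7584.6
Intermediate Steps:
C(x) = x*(-4 + x) (C(x) = (-4 + x)*x = x*(-4 + x))
f(V) = V² + 205*V
k = 3935/6913 (k = -7870/(-13826) = -7870*(-1/13826) = 3935/6913 ≈ 0.56922)
k + f(C(8)) = 3935/6913 + (8*(-4 + 8))*(205 + 8*(-4 + 8)) = 3935/6913 + (8*4)*(205 + 8*4) = 3935/6913 + 32*(205 + 32) = 3935/6913 + 32*237 = 3935/6913 + 7584 = 52432127/6913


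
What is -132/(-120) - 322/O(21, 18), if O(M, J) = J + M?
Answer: -2791/390 ≈ -7.1564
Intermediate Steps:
-132/(-120) - 322/O(21, 18) = -132/(-120) - 322/(18 + 21) = -132*(-1/120) - 322/39 = 11/10 - 322*1/39 = 11/10 - 322/39 = -2791/390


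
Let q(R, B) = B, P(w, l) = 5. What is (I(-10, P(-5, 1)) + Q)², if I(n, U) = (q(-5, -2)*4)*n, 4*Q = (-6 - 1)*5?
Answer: 81225/16 ≈ 5076.6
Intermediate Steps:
Q = -35/4 (Q = ((-6 - 1)*5)/4 = (-7*5)/4 = (¼)*(-35) = -35/4 ≈ -8.7500)
I(n, U) = -8*n (I(n, U) = (-2*4)*n = -8*n)
(I(-10, P(-5, 1)) + Q)² = (-8*(-10) - 35/4)² = (80 - 35/4)² = (285/4)² = 81225/16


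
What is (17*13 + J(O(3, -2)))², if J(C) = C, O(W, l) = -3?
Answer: 47524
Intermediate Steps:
(17*13 + J(O(3, -2)))² = (17*13 - 3)² = (221 - 3)² = 218² = 47524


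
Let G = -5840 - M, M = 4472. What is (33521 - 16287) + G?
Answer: 6922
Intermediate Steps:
G = -10312 (G = -5840 - 1*4472 = -5840 - 4472 = -10312)
(33521 - 16287) + G = (33521 - 16287) - 10312 = 17234 - 10312 = 6922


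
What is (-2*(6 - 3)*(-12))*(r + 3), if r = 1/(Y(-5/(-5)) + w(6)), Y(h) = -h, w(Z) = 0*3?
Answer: 144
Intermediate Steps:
w(Z) = 0
r = -1 (r = 1/(-(-5)/(-5) + 0) = 1/(-(-5)*(-1)/5 + 0) = 1/(-1*1 + 0) = 1/(-1 + 0) = 1/(-1) = -1)
(-2*(6 - 3)*(-12))*(r + 3) = (-2*(6 - 3)*(-12))*(-1 + 3) = (-2*3*(-12))*2 = -6*(-12)*2 = 72*2 = 144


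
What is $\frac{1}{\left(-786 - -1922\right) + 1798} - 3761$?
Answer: $- \frac{11034773}{2934} \approx -3761.0$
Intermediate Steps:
$\frac{1}{\left(-786 - -1922\right) + 1798} - 3761 = \frac{1}{\left(-786 + 1922\right) + 1798} - 3761 = \frac{1}{1136 + 1798} - 3761 = \frac{1}{2934} - 3761 = - \frac{11034773}{2934}$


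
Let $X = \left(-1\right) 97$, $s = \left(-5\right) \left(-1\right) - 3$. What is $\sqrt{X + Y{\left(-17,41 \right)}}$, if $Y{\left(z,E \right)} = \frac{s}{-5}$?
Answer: $\frac{i \sqrt{2435}}{5} \approx 9.8691 i$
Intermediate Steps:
$s = 2$ ($s = 5 - 3 = 2$)
$Y{\left(z,E \right)} = - \frac{2}{5}$ ($Y{\left(z,E \right)} = \frac{2}{-5} = 2 \left(- \frac{1}{5}\right) = - \frac{2}{5}$)
$X = -97$
$\sqrt{X + Y{\left(-17,41 \right)}} = \sqrt{-97 - \frac{2}{5}} = \sqrt{- \frac{487}{5}} = \frac{i \sqrt{2435}}{5}$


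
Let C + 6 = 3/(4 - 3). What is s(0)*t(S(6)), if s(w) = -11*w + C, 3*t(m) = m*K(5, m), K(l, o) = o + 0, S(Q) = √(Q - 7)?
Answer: 1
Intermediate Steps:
S(Q) = √(-7 + Q)
K(l, o) = o
C = -3 (C = -6 + 3/(4 - 3) = -6 + 3/1 = -6 + 3*1 = -6 + 3 = -3)
t(m) = m²/3 (t(m) = (m*m)/3 = m²/3)
s(w) = -3 - 11*w (s(w) = -11*w - 3 = -3 - 11*w)
s(0)*t(S(6)) = (-3 - 11*0)*((√(-7 + 6))²/3) = (-3 + 0)*((√(-1))²/3) = -I² = -(-1) = -3*(-⅓) = 1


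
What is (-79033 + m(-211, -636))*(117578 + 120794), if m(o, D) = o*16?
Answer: -19643998148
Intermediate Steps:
m(o, D) = 16*o
(-79033 + m(-211, -636))*(117578 + 120794) = (-79033 + 16*(-211))*(117578 + 120794) = (-79033 - 3376)*238372 = -82409*238372 = -19643998148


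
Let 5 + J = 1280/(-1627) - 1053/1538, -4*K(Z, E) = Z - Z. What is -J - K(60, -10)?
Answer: 16193501/2502326 ≈ 6.4714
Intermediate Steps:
K(Z, E) = 0 (K(Z, E) = -(Z - Z)/4 = -¼*0 = 0)
J = -16193501/2502326 (J = -5 + (1280/(-1627) - 1053/1538) = -5 + (1280*(-1/1627) - 1053*1/1538) = -5 + (-1280/1627 - 1053/1538) = -5 - 3681871/2502326 = -16193501/2502326 ≈ -6.4714)
-J - K(60, -10) = -1*(-16193501/2502326) - 1*0 = 16193501/2502326 + 0 = 16193501/2502326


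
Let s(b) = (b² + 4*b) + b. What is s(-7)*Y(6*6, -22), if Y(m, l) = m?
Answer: 504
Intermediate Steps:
s(b) = b² + 5*b
s(-7)*Y(6*6, -22) = (-7*(5 - 7))*(6*6) = -7*(-2)*36 = 14*36 = 504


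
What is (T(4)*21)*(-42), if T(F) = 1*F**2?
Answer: -14112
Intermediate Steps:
T(F) = F**2
(T(4)*21)*(-42) = (4**2*21)*(-42) = (16*21)*(-42) = 336*(-42) = -14112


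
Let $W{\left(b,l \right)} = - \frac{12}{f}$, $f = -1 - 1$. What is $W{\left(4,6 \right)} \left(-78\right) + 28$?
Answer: $-440$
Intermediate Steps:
$f = -2$
$W{\left(b,l \right)} = 6$ ($W{\left(b,l \right)} = - \frac{12}{-2} = \left(-12\right) \left(- \frac{1}{2}\right) = 6$)
$W{\left(4,6 \right)} \left(-78\right) + 28 = 6 \left(-78\right) + 28 = -468 + 28 = -440$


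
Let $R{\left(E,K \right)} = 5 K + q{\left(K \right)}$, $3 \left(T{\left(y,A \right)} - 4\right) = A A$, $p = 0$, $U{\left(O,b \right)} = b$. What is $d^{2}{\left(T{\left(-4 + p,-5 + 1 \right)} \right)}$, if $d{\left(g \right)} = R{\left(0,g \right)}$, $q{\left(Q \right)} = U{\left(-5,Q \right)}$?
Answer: $3136$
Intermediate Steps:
$q{\left(Q \right)} = Q$
$T{\left(y,A \right)} = 4 + \frac{A^{2}}{3}$ ($T{\left(y,A \right)} = 4 + \frac{A A}{3} = 4 + \frac{A^{2}}{3}$)
$R{\left(E,K \right)} = 6 K$ ($R{\left(E,K \right)} = 5 K + K = 6 K$)
$d{\left(g \right)} = 6 g$
$d^{2}{\left(T{\left(-4 + p,-5 + 1 \right)} \right)} = \left(6 \left(4 + \frac{\left(-5 + 1\right)^{2}}{3}\right)\right)^{2} = \left(6 \left(4 + \frac{\left(-4\right)^{2}}{3}\right)\right)^{2} = \left(6 \left(4 + \frac{1}{3} \cdot 16\right)\right)^{2} = \left(6 \left(4 + \frac{16}{3}\right)\right)^{2} = \left(6 \cdot \frac{28}{3}\right)^{2} = 56^{2} = 3136$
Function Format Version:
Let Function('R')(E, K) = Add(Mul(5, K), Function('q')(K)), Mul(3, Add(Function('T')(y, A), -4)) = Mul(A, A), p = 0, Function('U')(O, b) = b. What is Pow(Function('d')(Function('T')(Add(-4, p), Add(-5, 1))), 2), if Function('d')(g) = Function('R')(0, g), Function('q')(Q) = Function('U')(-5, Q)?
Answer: 3136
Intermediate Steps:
Function('q')(Q) = Q
Function('T')(y, A) = Add(4, Mul(Rational(1, 3), Pow(A, 2))) (Function('T')(y, A) = Add(4, Mul(Rational(1, 3), Mul(A, A))) = Add(4, Mul(Rational(1, 3), Pow(A, 2))))
Function('R')(E, K) = Mul(6, K) (Function('R')(E, K) = Add(Mul(5, K), K) = Mul(6, K))
Function('d')(g) = Mul(6, g)
Pow(Function('d')(Function('T')(Add(-4, p), Add(-5, 1))), 2) = Pow(Mul(6, Add(4, Mul(Rational(1, 3), Pow(Add(-5, 1), 2)))), 2) = Pow(Mul(6, Add(4, Mul(Rational(1, 3), Pow(-4, 2)))), 2) = Pow(Mul(6, Add(4, Mul(Rational(1, 3), 16))), 2) = Pow(Mul(6, Add(4, Rational(16, 3))), 2) = Pow(Mul(6, Rational(28, 3)), 2) = Pow(56, 2) = 3136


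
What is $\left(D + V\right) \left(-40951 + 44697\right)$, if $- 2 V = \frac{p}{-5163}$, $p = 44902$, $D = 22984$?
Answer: $\frac{444608405878}{5163} \approx 8.6114 \cdot 10^{7}$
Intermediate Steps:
$V = \frac{22451}{5163}$ ($V = - \frac{44902 \frac{1}{-5163}}{2} = - \frac{44902 \left(- \frac{1}{5163}\right)}{2} = \left(- \frac{1}{2}\right) \left(- \frac{44902}{5163}\right) = \frac{22451}{5163} \approx 4.3484$)
$\left(D + V\right) \left(-40951 + 44697\right) = \left(22984 + \frac{22451}{5163}\right) \left(-40951 + 44697\right) = \frac{118688843}{5163} \cdot 3746 = \frac{444608405878}{5163}$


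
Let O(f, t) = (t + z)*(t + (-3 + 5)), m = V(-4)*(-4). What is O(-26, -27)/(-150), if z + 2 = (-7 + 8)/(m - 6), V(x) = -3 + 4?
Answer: -97/20 ≈ -4.8500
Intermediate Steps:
V(x) = 1
m = -4 (m = 1*(-4) = -4)
z = -21/10 (z = -2 + (-7 + 8)/(-4 - 6) = -2 + 1/(-10) = -2 + 1*(-⅒) = -2 - ⅒ = -21/10 ≈ -2.1000)
O(f, t) = (2 + t)*(-21/10 + t) (O(f, t) = (t - 21/10)*(t + (-3 + 5)) = (-21/10 + t)*(t + 2) = (-21/10 + t)*(2 + t) = (2 + t)*(-21/10 + t))
O(-26, -27)/(-150) = (-21/5 + (-27)² - ⅒*(-27))/(-150) = (-21/5 + 729 + 27/10)*(-1/150) = (1455/2)*(-1/150) = -97/20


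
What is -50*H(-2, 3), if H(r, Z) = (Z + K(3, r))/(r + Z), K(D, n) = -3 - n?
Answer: -100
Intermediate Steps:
H(r, Z) = (-3 + Z - r)/(Z + r) (H(r, Z) = (Z + (-3 - r))/(r + Z) = (-3 + Z - r)/(Z + r))
-50*H(-2, 3) = -50*(-3 + 3 - 1*(-2))/(3 - 2) = -50*(-3 + 3 + 2)/1 = -50*2 = -100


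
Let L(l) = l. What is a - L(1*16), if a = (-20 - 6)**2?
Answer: 660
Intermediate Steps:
a = 676 (a = (-26)**2 = 676)
a - L(1*16) = 676 - 16 = 660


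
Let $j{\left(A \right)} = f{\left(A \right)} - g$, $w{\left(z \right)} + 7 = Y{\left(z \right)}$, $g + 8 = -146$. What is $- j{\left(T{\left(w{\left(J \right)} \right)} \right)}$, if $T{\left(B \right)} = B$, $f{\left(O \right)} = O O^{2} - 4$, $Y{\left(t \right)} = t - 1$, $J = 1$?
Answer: $193$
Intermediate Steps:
$Y{\left(t \right)} = -1 + t$ ($Y{\left(t \right)} = t - 1 = -1 + t$)
$f{\left(O \right)} = -4 + O^{3}$ ($f{\left(O \right)} = O^{3} - 4 = -4 + O^{3}$)
$g = -154$ ($g = -8 - 146 = -154$)
$w{\left(z \right)} = -8 + z$ ($w{\left(z \right)} = -7 + \left(-1 + z\right) = -8 + z$)
$j{\left(A \right)} = 150 + A^{3}$ ($j{\left(A \right)} = \left(-4 + A^{3}\right) - -154 = \left(-4 + A^{3}\right) + 154 = 150 + A^{3}$)
$- j{\left(T{\left(w{\left(J \right)} \right)} \right)} = - (150 + \left(-8 + 1\right)^{3}) = - (150 + \left(-7\right)^{3}) = - (150 - 343) = \left(-1\right) \left(-193\right) = 193$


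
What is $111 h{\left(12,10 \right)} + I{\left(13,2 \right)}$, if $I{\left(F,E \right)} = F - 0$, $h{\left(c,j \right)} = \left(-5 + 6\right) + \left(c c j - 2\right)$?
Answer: $159742$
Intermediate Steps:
$h{\left(c,j \right)} = -1 + j c^{2}$ ($h{\left(c,j \right)} = 1 + \left(c^{2} j - 2\right) = 1 + \left(j c^{2} - 2\right) = 1 + \left(-2 + j c^{2}\right) = -1 + j c^{2}$)
$I{\left(F,E \right)} = F$ ($I{\left(F,E \right)} = F + 0 = F$)
$111 h{\left(12,10 \right)} + I{\left(13,2 \right)} = 111 \left(-1 + 10 \cdot 12^{2}\right) + 13 = 111 \left(-1 + 10 \cdot 144\right) + 13 = 111 \left(-1 + 1440\right) + 13 = 111 \cdot 1439 + 13 = 159729 + 13 = 159742$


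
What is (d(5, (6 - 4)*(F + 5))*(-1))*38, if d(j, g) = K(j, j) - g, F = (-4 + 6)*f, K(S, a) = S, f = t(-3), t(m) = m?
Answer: -266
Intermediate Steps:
f = -3
F = -6 (F = (-4 + 6)*(-3) = 2*(-3) = -6)
d(j, g) = j - g
(d(5, (6 - 4)*(F + 5))*(-1))*38 = ((5 - (6 - 4)*(-6 + 5))*(-1))*38 = ((5 - 2*(-1))*(-1))*38 = ((5 - 1*(-2))*(-1))*38 = ((5 + 2)*(-1))*38 = (7*(-1))*38 = -7*38 = -266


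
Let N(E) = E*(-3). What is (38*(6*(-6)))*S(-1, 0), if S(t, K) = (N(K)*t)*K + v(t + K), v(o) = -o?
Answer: -1368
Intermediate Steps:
N(E) = -3*E
S(t, K) = -K - t - 3*t*K**2 (S(t, K) = ((-3*K)*t)*K - (t + K) = (-3*K*t)*K - (K + t) = -3*t*K**2 + (-K - t) = -K - t - 3*t*K**2)
(38*(6*(-6)))*S(-1, 0) = (38*(6*(-6)))*(-1*0 - 1*(-1) - 3*(-1)*0**2) = (38*(-36))*(0 + 1 - 3*(-1)*0) = -1368*(0 + 1 + 0) = -1368*1 = -1368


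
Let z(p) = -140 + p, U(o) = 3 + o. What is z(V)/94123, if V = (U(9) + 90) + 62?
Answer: 24/94123 ≈ 0.00025499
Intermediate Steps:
V = 164 (V = ((3 + 9) + 90) + 62 = (12 + 90) + 62 = 102 + 62 = 164)
z(V)/94123 = (-140 + 164)/94123 = 24*(1/94123) = 24/94123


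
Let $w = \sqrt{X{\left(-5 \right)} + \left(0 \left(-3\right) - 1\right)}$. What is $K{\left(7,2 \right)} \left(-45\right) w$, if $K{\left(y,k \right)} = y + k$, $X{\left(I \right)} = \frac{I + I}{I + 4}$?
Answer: $-1215$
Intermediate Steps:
$X{\left(I \right)} = \frac{2 I}{4 + I}$
$K{\left(y,k \right)} = k + y$
$w = 3$ ($w = \sqrt{2 \left(-5\right) \frac{1}{4 - 5} + \left(0 \left(-3\right) - 1\right)} = \sqrt{2 \left(-5\right) \frac{1}{-1} + \left(0 - 1\right)} = \sqrt{2 \left(-5\right) \left(-1\right) - 1} = \sqrt{10 - 1} = \sqrt{9} = 3$)
$K{\left(7,2 \right)} \left(-45\right) w = \left(2 + 7\right) \left(-45\right) 3 = 9 \left(-45\right) 3 = \left(-405\right) 3 = -1215$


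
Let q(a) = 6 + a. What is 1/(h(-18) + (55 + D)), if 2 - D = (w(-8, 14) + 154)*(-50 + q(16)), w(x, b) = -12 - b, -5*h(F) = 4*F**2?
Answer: 5/16909 ≈ 0.00029570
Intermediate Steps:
h(F) = -4*F**2/5
D = 3586 (D = 2 - ((-12 - 1*14) + 154)*(-50 + (6 + 16)) = 2 - ((-12 - 14) + 154)*(-50 + 22) = 2 - (-26 + 154)*(-28) = 2 - 128*(-28) = 2 - 1*(-3584) = 2 + 3584 = 3586)
1/(h(-18) + (55 + D)) = 1/(-4/5*(-18)**2 + (55 + 3586)) = 1/(-4/5*324 + 3641) = 1/(-1296/5 + 3641) = 1/(16909/5) = 5/16909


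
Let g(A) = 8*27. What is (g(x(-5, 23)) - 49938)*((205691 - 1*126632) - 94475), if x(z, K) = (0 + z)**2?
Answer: 766514352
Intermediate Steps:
x(z, K) = z**2
g(A) = 216
(g(x(-5, 23)) - 49938)*((205691 - 1*126632) - 94475) = (216 - 49938)*((205691 - 1*126632) - 94475) = -49722*((205691 - 126632) - 94475) = -49722*(79059 - 94475) = -49722*(-15416) = 766514352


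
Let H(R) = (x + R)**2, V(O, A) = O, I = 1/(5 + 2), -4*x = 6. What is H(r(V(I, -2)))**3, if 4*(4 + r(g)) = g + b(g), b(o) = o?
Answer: 3010936384/117649 ≈ 25593.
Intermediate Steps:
x = -3/2 (x = -1/4*6 = -3/2 ≈ -1.5000)
I = 1/7 ≈ 0.14286
r(g) = -4 + g/2 (r(g) = -4 + (g + g)/4 = -4 + (2*g)/4 = -4 + g/2)
H(R) = (-3/2 + R)**2
H(r(V(I, -2)))**3 = ((-3 + 2*(-4 + (1/2)*(1/7)))**2/4)**3 = ((-3 + 2*(-4 + 1/14))**2/4)**3 = ((-3 + 2*(-55/14))**2/4)**3 = ((-3 - 55/7)**2/4)**3 = ((-76/7)**2/4)**3 = ((1/4)*(5776/49))**3 = (1444/49)**3 = 3010936384/117649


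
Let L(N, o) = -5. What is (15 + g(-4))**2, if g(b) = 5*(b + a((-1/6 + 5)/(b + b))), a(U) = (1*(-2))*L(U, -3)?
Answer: 2025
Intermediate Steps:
a(U) = 10 (a(U) = (1*(-2))*(-5) = -2*(-5) = 10)
g(b) = 50 + 5*b (g(b) = 5*(b + 10) = 5*(10 + b) = 50 + 5*b)
(15 + g(-4))**2 = (15 + (50 + 5*(-4)))**2 = (15 + (50 - 20))**2 = (15 + 30)**2 = 45**2 = 2025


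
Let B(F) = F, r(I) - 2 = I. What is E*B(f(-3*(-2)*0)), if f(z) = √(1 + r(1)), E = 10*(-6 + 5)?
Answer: -20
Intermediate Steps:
r(I) = 2 + I
E = -10 (E = 10*(-1) = -10)
f(z) = 2 (f(z) = √(1 + (2 + 1)) = √(1 + 3) = √4 = 2)
E*B(f(-3*(-2)*0)) = -10*2 = -20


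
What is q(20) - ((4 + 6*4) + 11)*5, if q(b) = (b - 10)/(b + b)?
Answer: -779/4 ≈ -194.75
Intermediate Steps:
q(b) = (-10 + b)/(2*b) (q(b) = (-10 + b)/((2*b)) = (-10 + b)*(1/(2*b)) = (-10 + b)/(2*b))
q(20) - ((4 + 6*4) + 11)*5 = (1/2)*(-10 + 20)/20 - ((4 + 6*4) + 11)*5 = (1/2)*(1/20)*10 - ((4 + 24) + 11)*5 = 1/4 - (28 + 11)*5 = 1/4 - 39*5 = 1/4 - 1*195 = 1/4 - 195 = -779/4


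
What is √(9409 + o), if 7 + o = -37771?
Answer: I*√28369 ≈ 168.43*I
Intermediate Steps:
o = -37778 (o = -7 - 37771 = -37778)
√(9409 + o) = √(9409 - 37778) = √(-28369) = I*√28369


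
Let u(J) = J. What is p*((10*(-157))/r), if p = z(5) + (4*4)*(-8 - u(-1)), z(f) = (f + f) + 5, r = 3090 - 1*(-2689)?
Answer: 152290/5779 ≈ 26.352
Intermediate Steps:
r = 5779 (r = 3090 + 2689 = 5779)
z(f) = 5 + 2*f (z(f) = 2*f + 5 = 5 + 2*f)
p = -97 (p = (5 + 2*5) + (4*4)*(-8 - 1*(-1)) = (5 + 10) + 16*(-8 + 1) = 15 + 16*(-7) = 15 - 112 = -97)
p*((10*(-157))/r) = -97*10*(-157)/5779 = -(-152290)/5779 = -97*(-1570/5779) = 152290/5779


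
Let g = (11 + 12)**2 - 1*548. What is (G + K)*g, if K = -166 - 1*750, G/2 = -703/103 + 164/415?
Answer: 754378394/42745 ≈ 17648.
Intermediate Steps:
G = -549706/42745 (G = 2*(-703/103 + 164/415) = 2*(-274853/42745) = -549706/42745 ≈ -12.860)
K = -916 (K = -166 - 750 = -916)
g = -19 (g = 23**2 - 548 = 529 - 548 = -19)
(G + K)*g = (-549706/42745 - 916)*(-19) = -39704126/42745*(-19) = 754378394/42745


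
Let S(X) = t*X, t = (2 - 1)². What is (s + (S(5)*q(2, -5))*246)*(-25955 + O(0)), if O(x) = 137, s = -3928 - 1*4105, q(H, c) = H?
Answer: 143883714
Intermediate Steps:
s = -8033 (s = -3928 - 4105 = -8033)
t = 1 (t = 1² = 1)
S(X) = X (S(X) = 1*X = X)
(s + (S(5)*q(2, -5))*246)*(-25955 + O(0)) = (-8033 + (5*2)*246)*(-25955 + 137) = (-8033 + 10*246)*(-25818) = (-8033 + 2460)*(-25818) = -5573*(-25818) = 143883714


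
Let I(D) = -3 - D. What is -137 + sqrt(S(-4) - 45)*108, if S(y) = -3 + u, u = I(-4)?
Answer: -137 + 108*I*sqrt(47) ≈ -137.0 + 740.41*I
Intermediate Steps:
u = 1 (u = -3 - 1*(-4) = -3 + 4 = 1)
S(y) = -2 (S(y) = -3 + 1 = -2)
-137 + sqrt(S(-4) - 45)*108 = -137 + sqrt(-2 - 45)*108 = -137 + sqrt(-47)*108 = -137 + (I*sqrt(47))*108 = -137 + 108*I*sqrt(47)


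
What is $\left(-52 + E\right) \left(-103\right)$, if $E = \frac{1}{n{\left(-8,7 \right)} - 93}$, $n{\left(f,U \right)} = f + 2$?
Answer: $\frac{530347}{99} \approx 5357.0$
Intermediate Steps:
$n{\left(f,U \right)} = 2 + f$
$E = - \frac{1}{99}$ ($E = \frac{1}{\left(2 - 8\right) - 93} = \frac{1}{-6 - 93} = \frac{1}{-99} = - \frac{1}{99} \approx -0.010101$)
$\left(-52 + E\right) \left(-103\right) = \left(-52 - \frac{1}{99}\right) \left(-103\right) = \left(- \frac{5149}{99}\right) \left(-103\right) = \frac{530347}{99}$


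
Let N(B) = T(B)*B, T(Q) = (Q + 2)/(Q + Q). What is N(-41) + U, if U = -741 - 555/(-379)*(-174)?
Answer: -769599/758 ≈ -1015.3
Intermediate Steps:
T(Q) = (2 + Q)/(2*Q) (T(Q) = (2 + Q)/((2*Q)) = (2 + Q)*(1/(2*Q)) = (2 + Q)/(2*Q))
N(B) = 1 + B/2 (N(B) = ((2 + B)/(2*B))*B = 1 + B/2)
U = -377409/379 (U = -741 - 555*(-1/379)*(-174) = -741 + (555/379)*(-174) = -741 - 96570/379 = -377409/379 ≈ -995.80)
N(-41) + U = (1 + (1/2)*(-41)) - 377409/379 = (1 - 41/2) - 377409/379 = -39/2 - 377409/379 = -769599/758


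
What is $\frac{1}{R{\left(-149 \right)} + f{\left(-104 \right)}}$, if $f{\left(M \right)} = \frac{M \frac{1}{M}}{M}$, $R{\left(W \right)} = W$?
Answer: $- \frac{104}{15497} \approx -0.006711$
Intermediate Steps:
$f{\left(M \right)} = \frac{1}{M}$ ($f{\left(M \right)} = 1 \frac{1}{M} = \frac{1}{M}$)
$\frac{1}{R{\left(-149 \right)} + f{\left(-104 \right)}} = \frac{1}{-149 + \frac{1}{-104}} = \frac{1}{-149 - \frac{1}{104}} = \frac{1}{- \frac{15497}{104}} = - \frac{104}{15497}$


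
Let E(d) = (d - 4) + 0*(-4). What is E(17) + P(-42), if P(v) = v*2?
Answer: -71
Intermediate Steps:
P(v) = 2*v
E(d) = -4 + d (E(d) = (-4 + d) + 0 = -4 + d)
E(17) + P(-42) = (-4 + 17) + 2*(-42) = 13 - 84 = -71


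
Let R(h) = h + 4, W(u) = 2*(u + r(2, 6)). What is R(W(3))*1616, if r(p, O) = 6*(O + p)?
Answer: 171296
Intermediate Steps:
r(p, O) = 6*O + 6*p
W(u) = 96 + 2*u (W(u) = 2*(u + (6*6 + 6*2)) = 2*(u + (36 + 12)) = 2*(u + 48) = 2*(48 + u) = 96 + 2*u)
R(h) = 4 + h
R(W(3))*1616 = (4 + (96 + 2*3))*1616 = (4 + (96 + 6))*1616 = (4 + 102)*1616 = 106*1616 = 171296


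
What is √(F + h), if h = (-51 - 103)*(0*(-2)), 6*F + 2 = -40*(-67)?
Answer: √4017/3 ≈ 21.127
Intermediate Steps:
F = 1339/3 (F = -⅓ + (-40*(-67))/6 = -⅓ + (⅙)*2680 = -⅓ + 1340/3 = 1339/3 ≈ 446.33)
h = 0 (h = -154*0 = 0)
√(F + h) = √(1339/3 + 0) = √(1339/3) = √4017/3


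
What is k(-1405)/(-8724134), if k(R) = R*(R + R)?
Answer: -1974025/4362067 ≈ -0.45254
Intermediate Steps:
k(R) = 2*R² (k(R) = R*(2*R) = 2*R²)
k(-1405)/(-8724134) = (2*(-1405)²)/(-8724134) = (2*1974025)*(-1/8724134) = 3948050*(-1/8724134) = -1974025/4362067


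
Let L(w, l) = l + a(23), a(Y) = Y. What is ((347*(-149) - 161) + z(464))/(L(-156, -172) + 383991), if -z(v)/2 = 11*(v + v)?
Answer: -36140/191921 ≈ -0.18831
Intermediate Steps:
L(w, l) = 23 + l (L(w, l) = l + 23 = 23 + l)
z(v) = -44*v (z(v) = -22*(v + v) = -22*2*v = -44*v)
((347*(-149) - 161) + z(464))/(L(-156, -172) + 383991) = ((347*(-149) - 161) - 44*464)/((23 - 172) + 383991) = ((-51703 - 161) - 20416)/(-149 + 383991) = (-51864 - 20416)/383842 = -72280*1/383842 = -36140/191921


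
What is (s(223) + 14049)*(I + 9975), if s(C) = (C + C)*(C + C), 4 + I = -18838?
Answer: -1888360655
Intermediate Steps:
I = -18842 (I = -4 - 18838 = -18842)
s(C) = 4*C**2 (s(C) = (2*C)*(2*C) = 4*C**2)
(s(223) + 14049)*(I + 9975) = (4*223**2 + 14049)*(-18842 + 9975) = (4*49729 + 14049)*(-8867) = (198916 + 14049)*(-8867) = 212965*(-8867) = -1888360655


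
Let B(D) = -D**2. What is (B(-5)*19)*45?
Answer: -21375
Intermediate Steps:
(B(-5)*19)*45 = (-1*(-5)**2*19)*45 = (-1*25*19)*45 = -25*19*45 = -475*45 = -21375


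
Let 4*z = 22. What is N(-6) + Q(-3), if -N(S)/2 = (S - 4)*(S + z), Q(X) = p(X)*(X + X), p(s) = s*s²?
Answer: 152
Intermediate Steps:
p(s) = s³
z = 11/2 (z = (¼)*22 = 11/2 ≈ 5.5000)
Q(X) = 2*X⁴ (Q(X) = X³*(X + X) = X³*(2*X) = 2*X⁴)
N(S) = -2*(-4 + S)*(11/2 + S) (N(S) = -2*(S - 4)*(S + 11/2) = -2*(-4 + S)*(11/2 + S))
N(-6) + Q(-3) = (44 - 3*(-6) - 2*(-6)²) + 2*(-3)⁴ = (44 + 18 - 2*36) + 2*81 = (44 + 18 - 72) + 162 = -10 + 162 = 152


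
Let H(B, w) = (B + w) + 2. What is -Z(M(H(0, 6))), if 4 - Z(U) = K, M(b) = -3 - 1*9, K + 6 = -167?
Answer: -177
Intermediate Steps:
H(B, w) = 2 + B + w
K = -173 (K = -6 - 167 = -173)
M(b) = -12 (M(b) = -3 - 9 = -12)
Z(U) = 177 (Z(U) = 4 - 1*(-173) = 4 + 173 = 177)
-Z(M(H(0, 6))) = -1*177 = -177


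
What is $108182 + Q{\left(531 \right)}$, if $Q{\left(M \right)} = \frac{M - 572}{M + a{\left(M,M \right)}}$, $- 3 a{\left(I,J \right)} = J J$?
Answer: $\frac{10110257033}{93456} \approx 1.0818 \cdot 10^{5}$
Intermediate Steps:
$a{\left(I,J \right)} = - \frac{J^{2}}{3}$ ($a{\left(I,J \right)} = - \frac{J J}{3} = - \frac{J^{2}}{3}$)
$Q{\left(M \right)} = \frac{-572 + M}{M - \frac{M^{2}}{3}}$ ($Q{\left(M \right)} = \frac{M - 572}{M - \frac{M^{2}}{3}} = \frac{-572 + M}{M - \frac{M^{2}}{3}}$)
$108182 + Q{\left(531 \right)} = 108182 + \frac{3 \left(572 - 531\right)}{531 \left(-3 + 531\right)} = 108182 + 3 \cdot \frac{1}{531} \cdot \frac{1}{528} \left(572 - 531\right) = 108182 + 3 \cdot \frac{1}{531} \cdot \frac{1}{528} \cdot 41 = 108182 + \frac{41}{93456} = \frac{10110257033}{93456}$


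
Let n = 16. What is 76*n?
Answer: 1216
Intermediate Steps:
76*n = 76*16 = 1216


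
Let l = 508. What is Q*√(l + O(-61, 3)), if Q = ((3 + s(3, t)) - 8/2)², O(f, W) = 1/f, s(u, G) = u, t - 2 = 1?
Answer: 12*√210023/61 ≈ 90.154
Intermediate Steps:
t = 3 (t = 2 + 1 = 3)
Q = 4 (Q = ((3 + 3) - 8/2)² = (6 - 8*½)² = (6 - 4)² = 2² = 4)
Q*√(l + O(-61, 3)) = 4*√(508 + 1/(-61)) = 4*√(508 - 1/61) = 4*√(30987/61) = 4*(3*√210023/61) = 12*√210023/61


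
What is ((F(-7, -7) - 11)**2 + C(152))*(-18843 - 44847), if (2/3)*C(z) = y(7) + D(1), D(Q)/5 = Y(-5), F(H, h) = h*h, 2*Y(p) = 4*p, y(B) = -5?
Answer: -86713935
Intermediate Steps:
Y(p) = 2*p (Y(p) = (4*p)/2 = 2*p)
F(H, h) = h**2
D(Q) = -50 (D(Q) = 5*(2*(-5)) = 5*(-10) = -50)
C(z) = -165/2 (C(z) = 3*(-5 - 50)/2 = (3/2)*(-55) = -165/2)
((F(-7, -7) - 11)**2 + C(152))*(-18843 - 44847) = (((-7)**2 - 11)**2 - 165/2)*(-18843 - 44847) = ((49 - 11)**2 - 165/2)*(-63690) = (38**2 - 165/2)*(-63690) = (1444 - 165/2)*(-63690) = (2723/2)*(-63690) = -86713935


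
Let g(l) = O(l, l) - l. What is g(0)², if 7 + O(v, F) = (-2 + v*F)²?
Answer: 9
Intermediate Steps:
O(v, F) = -7 + (-2 + F*v)² (O(v, F) = -7 + (-2 + v*F)² = -7 + (-2 + F*v)²)
g(l) = -7 + (-2 + l²)² - l (g(l) = (-7 + (-2 + l*l)²) - l = (-7 + (-2 + l²)²) - l = -7 + (-2 + l²)² - l)
g(0)² = (-7 + (-2 + 0²)² - 1*0)² = (-7 + (-2 + 0)² + 0)² = (-7 + (-2)² + 0)² = (-7 + 4 + 0)² = (-3)² = 9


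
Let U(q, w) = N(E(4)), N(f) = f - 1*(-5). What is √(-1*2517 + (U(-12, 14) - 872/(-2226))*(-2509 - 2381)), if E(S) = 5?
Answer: I*√7340749577/371 ≈ 230.94*I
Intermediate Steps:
N(f) = 5 + f (N(f) = f + 5 = 5 + f)
U(q, w) = 10 (U(q, w) = 5 + 5 = 10)
√(-1*2517 + (U(-12, 14) - 872/(-2226))*(-2509 - 2381)) = √(-1*2517 + (10 - 872/(-2226))*(-2509 - 2381)) = √(-2517 + (10 - 872*(-1/2226))*(-4890)) = √(-2517 + (10 + 436/1113)*(-4890)) = √(-2517 + (11566/1113)*(-4890)) = √(-2517 - 18852580/371) = √(-19786387/371) = I*√7340749577/371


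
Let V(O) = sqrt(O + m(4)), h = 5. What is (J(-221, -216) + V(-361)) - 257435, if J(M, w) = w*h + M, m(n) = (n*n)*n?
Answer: -258736 + 3*I*sqrt(33) ≈ -2.5874e+5 + 17.234*I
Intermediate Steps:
m(n) = n**3 (m(n) = n**2*n = n**3)
J(M, w) = M + 5*w (J(M, w) = w*5 + M = 5*w + M = M + 5*w)
V(O) = sqrt(64 + O) (V(O) = sqrt(O + 4**3) = sqrt(O + 64) = sqrt(64 + O))
(J(-221, -216) + V(-361)) - 257435 = ((-221 + 5*(-216)) + sqrt(64 - 361)) - 257435 = ((-221 - 1080) + sqrt(-297)) - 257435 = (-1301 + 3*I*sqrt(33)) - 257435 = -258736 + 3*I*sqrt(33)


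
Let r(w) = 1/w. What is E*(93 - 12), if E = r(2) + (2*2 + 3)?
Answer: 1215/2 ≈ 607.50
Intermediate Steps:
E = 15/2 (E = 1/2 + (2*2 + 3) = ½ + (4 + 3) = ½ + 7 = 15/2 ≈ 7.5000)
E*(93 - 12) = 15*(93 - 12)/2 = (15/2)*81 = 1215/2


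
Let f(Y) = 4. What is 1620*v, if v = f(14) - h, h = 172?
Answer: -272160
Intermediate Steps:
v = -168 (v = 4 - 1*172 = 4 - 172 = -168)
1620*v = 1620*(-168) = -272160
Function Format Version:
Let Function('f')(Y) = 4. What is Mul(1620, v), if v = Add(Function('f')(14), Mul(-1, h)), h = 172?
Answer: -272160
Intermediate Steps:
v = -168 (v = Add(4, Mul(-1, 172)) = Add(4, -172) = -168)
Mul(1620, v) = Mul(1620, -168) = -272160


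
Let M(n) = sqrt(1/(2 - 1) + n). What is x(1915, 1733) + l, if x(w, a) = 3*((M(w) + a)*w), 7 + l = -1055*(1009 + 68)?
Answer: 8819843 + 11490*sqrt(479) ≈ 9.0713e+6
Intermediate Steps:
M(n) = sqrt(1 + n) (M(n) = sqrt(1/1 + n) = sqrt(1 + n))
l = -1136242 (l = -7 - 1055*(1009 + 68) = -7 - 1055*1077 = -7 - 1136235 = -1136242)
x(w, a) = 3*w*(a + sqrt(1 + w)) (x(w, a) = 3*((sqrt(1 + w) + a)*w) = 3*((a + sqrt(1 + w))*w) = 3*(w*(a + sqrt(1 + w))) = 3*w*(a + sqrt(1 + w)))
x(1915, 1733) + l = 3*1915*(1733 + sqrt(1 + 1915)) - 1136242 = 3*1915*(1733 + sqrt(1916)) - 1136242 = 3*1915*(1733 + 2*sqrt(479)) - 1136242 = (9956085 + 11490*sqrt(479)) - 1136242 = 8819843 + 11490*sqrt(479)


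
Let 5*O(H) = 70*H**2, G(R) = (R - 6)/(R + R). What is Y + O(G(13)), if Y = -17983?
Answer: -6077911/338 ≈ -17982.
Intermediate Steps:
G(R) = (-6 + R)/(2*R) (G(R) = (-6 + R)/((2*R)) = (-6 + R)*(1/(2*R)) = (-6 + R)/(2*R))
O(H) = 14*H**2 (O(H) = (70*H**2)/5 = 14*H**2)
Y + O(G(13)) = -17983 + 14*((1/2)*(-6 + 13)/13)**2 = -17983 + 14*((1/2)*(1/13)*7)**2 = -17983 + 14*(7/26)**2 = -17983 + 14*(49/676) = -17983 + 343/338 = -6077911/338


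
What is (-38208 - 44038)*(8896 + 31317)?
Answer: -3307358398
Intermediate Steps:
(-38208 - 44038)*(8896 + 31317) = -82246*40213 = -3307358398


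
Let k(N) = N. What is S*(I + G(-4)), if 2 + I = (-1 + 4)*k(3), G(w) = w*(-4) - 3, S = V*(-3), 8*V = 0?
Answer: 0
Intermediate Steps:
V = 0 (V = (1/8)*0 = 0)
S = 0 (S = 0*(-3) = 0)
G(w) = -3 - 4*w (G(w) = -4*w - 3 = -3 - 4*w)
I = 7 (I = -2 + (-1 + 4)*3 = -2 + 3*3 = -2 + 9 = 7)
S*(I + G(-4)) = 0*(7 + (-3 - 4*(-4))) = 0*(7 + (-3 + 16)) = 0*(7 + 13) = 0*20 = 0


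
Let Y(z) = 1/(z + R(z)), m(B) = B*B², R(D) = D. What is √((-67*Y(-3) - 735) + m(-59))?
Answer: I*√7419702/6 ≈ 453.99*I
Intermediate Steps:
m(B) = B³
Y(z) = 1/(2*z) (Y(z) = 1/(z + z) = 1/(2*z))
√((-67*Y(-3) - 735) + m(-59)) = √((-67/(2*(-3)) - 735) + (-59)³) = √((-67*(-1)/(2*3) - 735) - 205379) = √((-67*(-⅙) - 735) - 205379) = √((67/6 - 735) - 205379) = √(-4343/6 - 205379) = √(-1236617/6) = I*√7419702/6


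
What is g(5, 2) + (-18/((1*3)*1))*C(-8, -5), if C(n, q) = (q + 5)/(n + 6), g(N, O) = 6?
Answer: 6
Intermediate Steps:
C(n, q) = (5 + q)/(6 + n)
g(5, 2) + (-18/((1*3)*1))*C(-8, -5) = 6 + (-18/((1*3)*1))*((5 - 5)/(6 - 8)) = 6 + (-18/(3*1))*(0/(-2)) = 6 + (-18/3)*(-½*0) = 6 - 18*⅓*0 = 6 - 6*0 = 6 + 0 = 6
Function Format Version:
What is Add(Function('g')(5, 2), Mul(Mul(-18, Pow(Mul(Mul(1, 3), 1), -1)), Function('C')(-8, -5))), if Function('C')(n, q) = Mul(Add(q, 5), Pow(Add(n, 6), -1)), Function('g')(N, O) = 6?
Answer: 6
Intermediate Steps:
Function('C')(n, q) = Mul(Pow(Add(6, n), -1), Add(5, q)) (Function('C')(n, q) = Mul(Add(5, q), Pow(Add(6, n), -1)) = Mul(Pow(Add(6, n), -1), Add(5, q)))
Add(Function('g')(5, 2), Mul(Mul(-18, Pow(Mul(Mul(1, 3), 1), -1)), Function('C')(-8, -5))) = Add(6, Mul(Mul(-18, Pow(Mul(Mul(1, 3), 1), -1)), Mul(Pow(Add(6, -8), -1), Add(5, -5)))) = Add(6, Mul(Mul(-18, Pow(Mul(3, 1), -1)), Mul(Pow(-2, -1), 0))) = Add(6, Mul(Mul(-18, Pow(3, -1)), Mul(Rational(-1, 2), 0))) = Add(6, Mul(Mul(-18, Rational(1, 3)), 0)) = Add(6, Mul(-6, 0)) = Add(6, 0) = 6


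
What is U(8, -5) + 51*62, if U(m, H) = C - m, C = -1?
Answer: 3153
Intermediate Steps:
U(m, H) = -1 - m
U(8, -5) + 51*62 = (-1 - 1*8) + 51*62 = (-1 - 8) + 3162 = -9 + 3162 = 3153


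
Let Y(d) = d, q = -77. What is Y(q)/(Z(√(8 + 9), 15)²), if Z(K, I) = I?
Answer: -77/225 ≈ -0.34222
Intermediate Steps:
Y(q)/(Z(√(8 + 9), 15)²) = -77/(15²) = -77/225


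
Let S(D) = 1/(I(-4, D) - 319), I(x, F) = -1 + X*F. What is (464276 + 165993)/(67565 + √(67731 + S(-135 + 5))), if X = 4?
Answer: 35770664987400/3834567654961 - 1260538*√11947748190/3834567654961 ≈ 9.2925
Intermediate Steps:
I(x, F) = -1 + 4*F
S(D) = 1/(-320 + 4*D) (S(D) = 1/((-1 + 4*D) - 319) = 1/(-320 + 4*D))
(464276 + 165993)/(67565 + √(67731 + S(-135 + 5))) = (464276 + 165993)/(67565 + √(67731 + 1/(4*(-80 + (-135 + 5))))) = 630269/(67565 + √(67731 + 1/(4*(-80 - 130)))) = 630269/(67565 + √(67731 + (¼)/(-210))) = 630269/(67565 + √(67731 + (¼)*(-1/210))) = 630269/(67565 + √(67731 - 1/840)) = 630269/(67565 + √(56894039/840)) = 630269/(67565 + √11947748190/420)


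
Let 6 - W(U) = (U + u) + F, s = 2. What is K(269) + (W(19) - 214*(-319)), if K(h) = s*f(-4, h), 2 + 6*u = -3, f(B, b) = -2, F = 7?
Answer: 409457/6 ≈ 68243.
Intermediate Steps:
u = -5/6 (u = -1/3 + (1/6)*(-3) = -1/3 - 1/2 = -5/6 ≈ -0.83333)
W(U) = -1/6 - U (W(U) = 6 - ((U - 5/6) + 7) = 6 - ((-5/6 + U) + 7) = 6 - (37/6 + U) = 6 + (-37/6 - U) = -1/6 - U)
K(h) = -4 (K(h) = 2*(-2) = -4)
K(269) + (W(19) - 214*(-319)) = -4 + ((-1/6 - 1*19) - 214*(-319)) = -4 + ((-1/6 - 19) + 68266) = -4 + (-115/6 + 68266) = -4 + 409481/6 = 409457/6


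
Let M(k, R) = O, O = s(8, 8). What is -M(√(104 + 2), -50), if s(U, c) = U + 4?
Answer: -12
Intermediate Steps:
s(U, c) = 4 + U
O = 12 (O = 4 + 8 = 12)
M(k, R) = 12
-M(√(104 + 2), -50) = -1*12 = -12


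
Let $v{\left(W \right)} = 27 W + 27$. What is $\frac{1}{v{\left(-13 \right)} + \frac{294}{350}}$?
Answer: $- \frac{25}{8079} \approx -0.0030944$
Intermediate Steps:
$v{\left(W \right)} = 27 + 27 W$
$\frac{1}{v{\left(-13 \right)} + \frac{294}{350}} = \frac{1}{\left(27 + 27 \left(-13\right)\right) + \frac{294}{350}} = \frac{1}{\left(27 - 351\right) + 294 \cdot \frac{1}{350}} = \frac{1}{-324 + \frac{21}{25}} = \frac{1}{- \frac{8079}{25}} = - \frac{25}{8079}$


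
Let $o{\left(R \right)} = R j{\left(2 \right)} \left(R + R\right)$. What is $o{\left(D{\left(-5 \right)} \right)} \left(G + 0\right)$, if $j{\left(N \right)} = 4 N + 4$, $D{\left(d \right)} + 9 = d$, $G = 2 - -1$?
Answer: $14112$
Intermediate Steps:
$G = 3$ ($G = 2 + 1 = 3$)
$D{\left(d \right)} = -9 + d$
$j{\left(N \right)} = 4 + 4 N$
$o{\left(R \right)} = 24 R^{2}$ ($o{\left(R \right)} = R \left(4 + 4 \cdot 2\right) \left(R + R\right) = R \left(4 + 8\right) 2 R = R 12 \cdot 2 R = 12 R 2 R = 24 R^{2}$)
$o{\left(D{\left(-5 \right)} \right)} \left(G + 0\right) = 24 \left(-9 - 5\right)^{2} \left(3 + 0\right) = 24 \left(-14\right)^{2} \cdot 3 = 24 \cdot 196 \cdot 3 = 4704 \cdot 3 = 14112$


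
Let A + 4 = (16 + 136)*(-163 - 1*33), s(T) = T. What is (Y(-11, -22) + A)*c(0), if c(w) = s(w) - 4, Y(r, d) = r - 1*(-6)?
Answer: 119204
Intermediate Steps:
Y(r, d) = 6 + r (Y(r, d) = r + 6 = 6 + r)
A = -29796 (A = -4 + (16 + 136)*(-163 - 1*33) = -4 + 152*(-163 - 33) = -4 + 152*(-196) = -4 - 29792 = -29796)
c(w) = -4 + w (c(w) = w - 4 = -4 + w)
(Y(-11, -22) + A)*c(0) = ((6 - 11) - 29796)*(-4 + 0) = (-5 - 29796)*(-4) = -29801*(-4) = 119204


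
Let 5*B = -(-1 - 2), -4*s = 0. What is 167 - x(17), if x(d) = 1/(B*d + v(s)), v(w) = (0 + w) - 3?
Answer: 6007/36 ≈ 166.86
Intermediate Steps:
s = 0 (s = -1/4*0 = 0)
v(w) = -3 + w (v(w) = w - 3 = -3 + w)
B = 3/5 (B = (-(-1 - 2))/5 = (-1*(-3))/5 = (1/5)*3 = 3/5 ≈ 0.60000)
x(d) = 1/(-3 + 3*d/5) (x(d) = 1/(3*d/5 + (-3 + 0)) = 1/(3*d/5 - 3) = 1/(-3 + 3*d/5))
167 - x(17) = 167 - 5/(3*(-5 + 17)) = 167 - 5/(3*12) = 167 - 1*5/36 = 167 - 5/36 = 6007/36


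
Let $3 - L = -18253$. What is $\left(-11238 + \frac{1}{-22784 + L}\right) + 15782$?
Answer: $\frac{20575231}{4528} \approx 4544.0$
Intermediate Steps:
$L = 18256$ ($L = 3 - -18253 = 3 + 18253 = 18256$)
$\left(-11238 + \frac{1}{-22784 + L}\right) + 15782 = \left(-11238 + \frac{1}{-22784 + 18256}\right) + 15782 = \left(-11238 + \frac{1}{-4528}\right) + 15782 = \left(-11238 - \frac{1}{4528}\right) + 15782 = - \frac{50885665}{4528} + 15782 = \frac{20575231}{4528}$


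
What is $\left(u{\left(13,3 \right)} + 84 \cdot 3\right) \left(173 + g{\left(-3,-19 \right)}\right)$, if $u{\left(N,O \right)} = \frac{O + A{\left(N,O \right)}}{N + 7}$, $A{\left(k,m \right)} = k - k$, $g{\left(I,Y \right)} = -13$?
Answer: $40344$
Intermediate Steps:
$A{\left(k,m \right)} = 0$
$u{\left(N,O \right)} = \frac{O}{7 + N}$ ($u{\left(N,O \right)} = \frac{O + 0}{N + 7} = \frac{O}{7 + N}$)
$\left(u{\left(13,3 \right)} + 84 \cdot 3\right) \left(173 + g{\left(-3,-19 \right)}\right) = \left(\frac{3}{7 + 13} + 84 \cdot 3\right) \left(173 - 13\right) = \left(\frac{3}{20} + 252\right) 160 = \frac{5043}{20} \cdot 160 = 40344$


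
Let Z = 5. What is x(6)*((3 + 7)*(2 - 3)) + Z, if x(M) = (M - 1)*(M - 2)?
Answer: -195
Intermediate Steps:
x(M) = (-1 + M)*(-2 + M)
x(6)*((3 + 7)*(2 - 3)) + Z = (2 + 6² - 3*6)*((3 + 7)*(2 - 3)) + 5 = (2 + 36 - 18)*(10*(-1)) + 5 = 20*(-10) + 5 = -200 + 5 = -195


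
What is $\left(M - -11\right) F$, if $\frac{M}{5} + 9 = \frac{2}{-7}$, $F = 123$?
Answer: $- \frac{30504}{7} \approx -4357.7$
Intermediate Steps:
$M = - \frac{325}{7}$ ($M = -45 + 5 \frac{2}{-7} = -45 + 5 \cdot 2 \left(- \frac{1}{7}\right) = -45 + 5 \left(- \frac{2}{7}\right) = -45 - \frac{10}{7} = - \frac{325}{7} \approx -46.429$)
$\left(M - -11\right) F = \left(- \frac{325}{7} - -11\right) 123 = \left(- \frac{325}{7} + 11\right) 123 = \left(- \frac{248}{7}\right) 123 = - \frac{30504}{7}$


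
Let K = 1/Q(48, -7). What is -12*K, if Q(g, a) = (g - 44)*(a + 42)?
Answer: -3/35 ≈ -0.085714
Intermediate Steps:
Q(g, a) = (-44 + g)*(42 + a)
K = 1/140 (K = 1/(-1848 - 44*(-7) + 42*48 - 7*48) = 1/(-1848 + 308 + 2016 - 336) = 1/140 ≈ 0.0071429)
-12*K = -12*1/140 = -3/35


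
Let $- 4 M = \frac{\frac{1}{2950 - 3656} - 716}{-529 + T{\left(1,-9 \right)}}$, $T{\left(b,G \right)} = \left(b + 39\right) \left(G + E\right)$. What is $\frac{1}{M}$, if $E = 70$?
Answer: $\frac{1798888}{168499} \approx 10.676$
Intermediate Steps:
$T{\left(b,G \right)} = \left(39 + b\right) \left(70 + G\right)$ ($T{\left(b,G \right)} = \left(b + 39\right) \left(G + 70\right) = \left(39 + b\right) \left(70 + G\right)$)
$M = \frac{168499}{1798888}$ ($M = - \frac{\left(\frac{1}{2950 - 3656} - 716\right) \frac{1}{-529 + \left(2730 + 39 \left(-9\right) + 70 \cdot 1 - 9\right)}}{4} = - \frac{\left(\frac{1}{-706} - 716\right) \frac{1}{-529 + \left(2730 - 351 + 70 - 9\right)}}{4} = - \frac{\left(- \frac{1}{706} - 716\right) \frac{1}{-529 + 2440}}{4} = - \frac{\left(- \frac{505497}{706}\right) \frac{1}{1911}}{4} = \left(- \frac{1}{4}\right) \left(- \frac{168499}{449722}\right) = \frac{168499}{1798888} \approx 0.093668$)
$\frac{1}{M} = \frac{1}{\frac{168499}{1798888}} = \frac{1798888}{168499}$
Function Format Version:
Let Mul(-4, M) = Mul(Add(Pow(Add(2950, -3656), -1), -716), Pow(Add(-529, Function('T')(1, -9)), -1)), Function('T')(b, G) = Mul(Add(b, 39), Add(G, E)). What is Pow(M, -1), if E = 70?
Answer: Rational(1798888, 168499) ≈ 10.676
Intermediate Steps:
Function('T')(b, G) = Mul(Add(39, b), Add(70, G)) (Function('T')(b, G) = Mul(Add(b, 39), Add(G, 70)) = Mul(Add(39, b), Add(70, G)))
M = Rational(168499, 1798888) (M = Mul(Rational(-1, 4), Mul(Add(Pow(Add(2950, -3656), -1), -716), Pow(Add(-529, Add(2730, Mul(39, -9), Mul(70, 1), Mul(-9, 1))), -1))) = Mul(Rational(-1, 4), Mul(Add(Pow(-706, -1), -716), Pow(Add(-529, Add(2730, -351, 70, -9)), -1))) = Mul(Rational(-1, 4), Mul(Add(Rational(-1, 706), -716), Pow(Add(-529, 2440), -1))) = Mul(Rational(-1, 4), Mul(Rational(-505497, 706), Pow(1911, -1))) = Mul(Rational(-1, 4), Mul(Rational(-505497, 706), Rational(1, 1911))) = Mul(Rational(-1, 4), Rational(-168499, 449722)) = Rational(168499, 1798888) ≈ 0.093668)
Pow(M, -1) = Pow(Rational(168499, 1798888), -1) = Rational(1798888, 168499)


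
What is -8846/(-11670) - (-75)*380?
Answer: 166301923/5835 ≈ 28501.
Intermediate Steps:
-8846/(-11670) - (-75)*380 = -8846*(-1/11670) - 1*(-28500) = 4423/5835 + 28500 = 166301923/5835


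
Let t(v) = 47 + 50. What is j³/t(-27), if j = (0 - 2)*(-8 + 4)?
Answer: 512/97 ≈ 5.2784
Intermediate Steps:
t(v) = 97
j = 8 (j = -2*(-4) = 8)
j³/t(-27) = 8³/97 = 512*(1/97) = 512/97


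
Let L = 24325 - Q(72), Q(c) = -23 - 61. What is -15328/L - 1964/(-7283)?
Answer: -63694548/177770747 ≈ -0.35830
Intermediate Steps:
Q(c) = -84
L = 24409 (L = 24325 - 1*(-84) = 24325 + 84 = 24409)
-15328/L - 1964/(-7283) = -15328/24409 - 1964/(-7283) = -15328*1/24409 - 1964*(-1/7283) = -15328/24409 + 1964/7283 = -63694548/177770747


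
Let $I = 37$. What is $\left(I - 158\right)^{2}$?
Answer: $14641$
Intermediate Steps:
$\left(I - 158\right)^{2} = \left(37 - 158\right)^{2} = \left(-121\right)^{2} = 14641$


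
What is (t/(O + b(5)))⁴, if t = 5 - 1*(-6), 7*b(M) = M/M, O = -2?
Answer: 35153041/28561 ≈ 1230.8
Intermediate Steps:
b(M) = ⅐ (b(M) = (M/M)/7 = (⅐)*1 = ⅐)
t = 11 (t = 5 + 6 = 11)
(t/(O + b(5)))⁴ = (11/(-2 + ⅐))⁴ = (11/(-13/7))⁴ = (11*(-7/13))⁴ = (-77/13)⁴ = 35153041/28561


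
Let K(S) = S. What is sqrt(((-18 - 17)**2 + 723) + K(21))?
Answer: sqrt(1969) ≈ 44.373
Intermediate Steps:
sqrt(((-18 - 17)**2 + 723) + K(21)) = sqrt(((-18 - 17)**2 + 723) + 21) = sqrt(((-35)**2 + 723) + 21) = sqrt((1225 + 723) + 21) = sqrt(1948 + 21) = sqrt(1969)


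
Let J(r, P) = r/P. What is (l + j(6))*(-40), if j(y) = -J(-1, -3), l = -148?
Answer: 17800/3 ≈ 5933.3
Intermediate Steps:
j(y) = -⅓ (j(y) = -(-1)/(-3) = -(-1)*(-1)/3 = -1*⅓ = -⅓)
(l + j(6))*(-40) = (-148 - ⅓)*(-40) = -445/3*(-40) = 17800/3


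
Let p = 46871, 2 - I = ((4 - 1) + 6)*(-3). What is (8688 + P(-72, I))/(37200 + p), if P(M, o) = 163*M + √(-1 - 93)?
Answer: -3048/84071 + I*√94/84071 ≈ -0.036255 + 0.00011532*I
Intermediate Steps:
I = 29 (I = 2 - ((4 - 1) + 6)*(-3) = 2 - (3 + 6)*(-3) = 2 - 9*(-3) = 2 - 1*(-27) = 2 + 27 = 29)
P(M, o) = 163*M + I*√94 (P(M, o) = 163*M + √(-94) = 163*M + I*√94)
(8688 + P(-72, I))/(37200 + p) = (8688 + (163*(-72) + I*√94))/(37200 + 46871) = (8688 + (-11736 + I*√94))/84071 = (-3048 + I*√94)*(1/84071) = -3048/84071 + I*√94/84071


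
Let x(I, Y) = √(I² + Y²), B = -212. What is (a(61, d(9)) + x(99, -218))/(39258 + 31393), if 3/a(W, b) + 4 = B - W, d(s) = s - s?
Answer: -3/19570327 + 5*√2293/70651 ≈ 0.0033887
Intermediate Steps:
d(s) = 0
a(W, b) = 3/(-216 - W) (a(W, b) = 3/(-4 + (-212 - W)) = 3/(-216 - W))
(a(61, d(9)) + x(99, -218))/(39258 + 31393) = (-3/(216 + 61) + √(99² + (-218)²))/(39258 + 31393) = (-3/277 + √(9801 + 47524))/70651 = (-3*1/277 + √57325)*(1/70651) = (-3/277 + 5*√2293)*(1/70651) = -3/19570327 + 5*√2293/70651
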